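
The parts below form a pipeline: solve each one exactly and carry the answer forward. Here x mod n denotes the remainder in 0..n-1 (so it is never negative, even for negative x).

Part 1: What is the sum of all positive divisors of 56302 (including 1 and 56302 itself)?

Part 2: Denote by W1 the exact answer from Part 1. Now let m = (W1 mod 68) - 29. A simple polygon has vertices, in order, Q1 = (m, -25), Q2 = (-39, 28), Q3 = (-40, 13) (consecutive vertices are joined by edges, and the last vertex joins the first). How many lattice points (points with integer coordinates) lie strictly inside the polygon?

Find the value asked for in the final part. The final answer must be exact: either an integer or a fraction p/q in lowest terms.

101

Part 1: 56302 = 2 * 28151; sigma = (1 + 2) * (1 + 28151) = 3 * 28152 = 84456; answer 84456
Part 2: W1 = 84456; m = -29; cross terms: (-29*28 - -39*-25)=-1787, (-39*13 - -40*28)=613, (-40*-25 - -29*13)=1377; twice the area = |203| = 203; area = 203/2; boundary points = 1 + 1 + 1 = 3; strictly interior points = area - boundary/2 + 1 = 101; answer 101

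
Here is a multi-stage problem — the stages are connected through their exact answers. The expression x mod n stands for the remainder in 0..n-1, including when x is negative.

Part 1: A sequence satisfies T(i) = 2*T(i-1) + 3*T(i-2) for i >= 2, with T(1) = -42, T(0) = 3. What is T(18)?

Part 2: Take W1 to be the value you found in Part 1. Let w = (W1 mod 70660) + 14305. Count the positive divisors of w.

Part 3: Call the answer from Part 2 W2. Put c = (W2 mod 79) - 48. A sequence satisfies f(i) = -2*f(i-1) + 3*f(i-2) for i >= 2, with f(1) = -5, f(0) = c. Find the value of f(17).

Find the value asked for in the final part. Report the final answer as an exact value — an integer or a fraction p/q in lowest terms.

-677985845

Part 1: T(2) = 2*(-42) + 3*(3) = -75; iterating: T(2)=-75, T(3)=-276, T(4)=-777, T(5)=-2382, T(6)=-7095, T(7)=-21336, T(8)=-63957, T(9)=-191922, T(10)=-575715, T(11)=-1727196, T(12)=-5181537, T(13)=-15544662, T(14)=-46633935, T(15)=-139901856, T(16)=-419705517, T(17)=-1259116602, T(18)=-3777349755; answer -3777349755
Part 2: W1 = -3777349755; w = 77490; 77490 = 2 * 3^3 * 5 * 7 * 41; number of divisors = (1+1) * (3+1) * (1+1) * (1+1) * (1+1) = 64; answer 64
Part 3: W2 = 64; c = 16; f(2) = -2*(-5) + 3*(16) = 58; iterating: f(2)=58, f(3)=-131, f(4)=436, f(5)=-1265, f(6)=3838, f(7)=-11471, f(8)=34456, f(9)=-103325, f(10)=310018, f(11)=-930011, f(12)=2790076, f(13)=-8370185, f(14)=25110598, f(15)=-75331751, f(16)=225995296, f(17)=-677985845; answer -677985845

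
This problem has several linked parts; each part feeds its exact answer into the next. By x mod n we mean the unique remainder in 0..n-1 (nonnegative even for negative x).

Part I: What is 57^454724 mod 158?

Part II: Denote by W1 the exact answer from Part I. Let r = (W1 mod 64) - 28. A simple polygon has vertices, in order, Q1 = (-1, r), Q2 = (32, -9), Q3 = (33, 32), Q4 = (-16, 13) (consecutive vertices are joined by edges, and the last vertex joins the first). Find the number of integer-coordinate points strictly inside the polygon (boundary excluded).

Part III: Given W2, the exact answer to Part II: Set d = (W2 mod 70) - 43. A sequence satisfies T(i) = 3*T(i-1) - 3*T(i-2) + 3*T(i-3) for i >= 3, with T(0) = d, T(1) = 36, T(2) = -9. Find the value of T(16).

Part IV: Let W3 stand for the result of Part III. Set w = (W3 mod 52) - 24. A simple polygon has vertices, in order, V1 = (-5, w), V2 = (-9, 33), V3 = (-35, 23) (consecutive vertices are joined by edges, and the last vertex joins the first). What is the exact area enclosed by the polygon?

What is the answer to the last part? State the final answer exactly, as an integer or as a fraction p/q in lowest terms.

228

Part I: squarings mod 158: 57^1=57, 57^2=89, 57^4=21, 57^8=125, 57^16=141, 57^32=131, 57^64=97, 57^128=87, 57^256=143, 57^512=67, 57^1024=65, 57^2048=117, 57^4096=101, 57^8192=89, 57^16384=21, 57^32768=125, 57^65536=141, 57^131072=131, 57^262144=97; 57^454724 = 57^4 * 57^64 * 57^4096 * 57^8192 * 57^16384 * 57^32768 * 57^131072 * 57^262144 = 65 (mod 158); answer 65
Part II: W1 = 65; r = -27; cross terms: (-1*-9 - 32*-27)=873, (32*32 - 33*-9)=1321, (33*13 - -16*32)=941, (-16*-27 - -1*13)=445; twice the area = |3580| = 3580; area = 1790; boundary points = 3 + 1 + 1 + 5 = 10; strictly interior points = area - boundary/2 + 1 = 1786; answer 1786
Part III: W2 = 1786; d = -7; T(3) = 3*(-9) - 3*(36) + 3*(-7) = -156; iterating: T(3)=-156, T(4)=-333, T(5)=-558, T(6)=-1143, T(7)=-2754, T(8)=-6507, T(9)=-14688, T(10)=-32805, T(11)=-73872, T(12)=-167265, T(13)=-378594, T(14)=-855603, T(15)=-1932822, T(16)=-4367439; answer -4367439
Part IV: W3 = -4367439; w = 17; cross terms: (-5*33 - -9*17)=-12, (-9*23 - -35*33)=948, (-35*17 - -5*23)=-480; twice the area = |456| = 456; area = 228; answer 228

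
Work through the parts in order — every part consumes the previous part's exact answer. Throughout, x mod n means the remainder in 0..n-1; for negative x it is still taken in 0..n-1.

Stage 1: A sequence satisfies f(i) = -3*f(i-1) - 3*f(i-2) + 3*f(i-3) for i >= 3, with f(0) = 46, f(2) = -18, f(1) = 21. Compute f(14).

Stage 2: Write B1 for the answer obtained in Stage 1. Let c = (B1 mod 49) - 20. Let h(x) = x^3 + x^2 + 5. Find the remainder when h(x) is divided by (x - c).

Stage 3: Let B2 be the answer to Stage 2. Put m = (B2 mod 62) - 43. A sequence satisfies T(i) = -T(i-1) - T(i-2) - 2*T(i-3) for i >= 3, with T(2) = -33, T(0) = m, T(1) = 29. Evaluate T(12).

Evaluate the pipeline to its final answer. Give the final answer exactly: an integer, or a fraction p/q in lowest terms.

Stage 1: f(3) = -3*(-18) - 3*(21) + 3*(46) = 129; iterating: f(3)=129, f(4)=-270, f(5)=369, f(6)=90, f(7)=-2187, f(8)=7398, f(9)=-15363, f(10)=17334, f(11)=16281, f(12)=-146934, f(13)=443961, f(14)=-842238; answer -842238
Stage 2: B1 = -842238; c = 3; remainder = value at the root: 1*(3)^3 + 1*(3)^2 + 5 = (27) + (9) + (5) = 41; answer 41
Stage 3: B2 = 41; m = -2; T(3) = -1*(-33) - 1*(29) - 2*(-2) = 8; iterating: T(3)=8, T(4)=-33, T(5)=91, T(6)=-74, T(7)=49, T(8)=-157, T(9)=256, T(10)=-197, T(11)=255, T(12)=-570; answer -570

-570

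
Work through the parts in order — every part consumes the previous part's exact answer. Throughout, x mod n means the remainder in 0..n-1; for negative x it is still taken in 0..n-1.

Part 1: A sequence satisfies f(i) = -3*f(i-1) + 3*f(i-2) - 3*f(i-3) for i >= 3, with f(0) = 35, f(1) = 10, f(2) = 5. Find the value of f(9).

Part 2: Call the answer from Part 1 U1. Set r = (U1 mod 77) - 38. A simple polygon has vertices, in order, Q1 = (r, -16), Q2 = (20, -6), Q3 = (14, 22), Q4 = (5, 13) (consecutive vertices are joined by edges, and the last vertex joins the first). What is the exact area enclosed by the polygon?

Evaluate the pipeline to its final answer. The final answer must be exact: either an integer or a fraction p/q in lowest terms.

Part 1: f(3) = -3*(5) + 3*(10) - 3*(35) = -90; iterating: f(3)=-90, f(4)=255, f(5)=-1050, f(6)=4185, f(7)=-16470, f(8)=65115, f(9)=-257310; answer -257310
Part 2: U1 = -257310; r = -14; cross terms: (-14*-6 - 20*-16)=404, (20*22 - 14*-6)=524, (14*13 - 5*22)=72, (5*-16 - -14*13)=102; twice the area = |1102| = 1102; area = 551; answer 551

551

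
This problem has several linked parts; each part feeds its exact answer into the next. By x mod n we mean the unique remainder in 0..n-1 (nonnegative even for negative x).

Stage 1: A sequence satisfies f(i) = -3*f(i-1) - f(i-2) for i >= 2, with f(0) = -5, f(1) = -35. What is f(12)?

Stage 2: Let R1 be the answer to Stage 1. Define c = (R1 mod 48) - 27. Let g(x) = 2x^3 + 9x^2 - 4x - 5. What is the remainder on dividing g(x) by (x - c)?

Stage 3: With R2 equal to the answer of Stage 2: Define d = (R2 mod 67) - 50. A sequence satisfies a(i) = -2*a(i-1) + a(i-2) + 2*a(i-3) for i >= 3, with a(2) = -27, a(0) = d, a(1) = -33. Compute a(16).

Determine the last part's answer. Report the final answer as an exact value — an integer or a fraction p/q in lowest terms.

-415063

Stage 1: f(2) = -3*(-35) - 1*(-5) = 110; iterating: f(2)=110, f(3)=-295, f(4)=775, f(5)=-2030, f(6)=5315, f(7)=-13915, f(8)=36430, f(9)=-95375, f(10)=249695, f(11)=-653710, f(12)=1711435; answer 1711435
Stage 2: R1 = 1711435; c = 16; remainder = value at the root: 2*(16)^3 + 9*(16)^2 - 4*(16)^1 - 5 = (8192) + (2304) + (-64) + (-5) = 10427; answer 10427
Stage 3: R2 = 10427; d = -8; a(3) = -2*(-27) + 1*(-33) + 2*(-8) = 5; iterating: a(3)=5, a(4)=-103, a(5)=157, a(6)=-407, a(7)=765, a(8)=-1623, a(9)=3197, a(10)=-6487, a(11)=12925, a(12)=-25943, a(13)=51837, a(14)=-103767, a(15)=207485, a(16)=-415063; answer -415063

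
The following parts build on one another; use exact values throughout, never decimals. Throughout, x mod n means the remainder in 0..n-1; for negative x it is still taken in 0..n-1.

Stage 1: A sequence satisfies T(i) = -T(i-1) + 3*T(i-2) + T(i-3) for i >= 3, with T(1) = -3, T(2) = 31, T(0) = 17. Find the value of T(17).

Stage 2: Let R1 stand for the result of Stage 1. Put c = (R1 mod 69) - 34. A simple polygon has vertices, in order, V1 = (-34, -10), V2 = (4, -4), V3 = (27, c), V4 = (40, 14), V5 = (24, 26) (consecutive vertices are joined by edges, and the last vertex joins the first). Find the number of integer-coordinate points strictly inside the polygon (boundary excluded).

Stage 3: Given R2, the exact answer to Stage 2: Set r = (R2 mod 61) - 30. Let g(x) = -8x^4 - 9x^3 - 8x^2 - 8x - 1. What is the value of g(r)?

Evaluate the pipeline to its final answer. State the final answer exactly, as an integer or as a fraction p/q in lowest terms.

-3819609

Stage 1: T(3) = -1*(31) + 3*(-3) + 1*(17) = -23; iterating: T(3)=-23, T(4)=113, T(5)=-151, T(6)=467, T(7)=-807, T(8)=2057, T(9)=-4011, T(10)=9375, T(11)=-19351, T(12)=43465, T(13)=-92143, T(14)=203187, T(15)=-436151, T(16)=953569, T(17)=-2058835; answer -2058835
Stage 2: R1 = -2058835; c = 22; cross terms: (-34*-4 - 4*-10)=176, (4*22 - 27*-4)=196, (27*14 - 40*22)=-502, (40*26 - 24*14)=704, (24*-10 - -34*26)=644; twice the area = |1218| = 1218; area = 609; boundary points = 2 + 1 + 1 + 4 + 2 = 10; strictly interior points = area - boundary/2 + 1 = 605; answer 605
Stage 3: R2 = 605; r = 26; -8*(26)^4 - 9*(26)^3 - 8*(26)^2 - 8*(26)^1 - 1 = (-3655808) + (-158184) + (-5408) + (-208) + (-1) = -3819609; answer -3819609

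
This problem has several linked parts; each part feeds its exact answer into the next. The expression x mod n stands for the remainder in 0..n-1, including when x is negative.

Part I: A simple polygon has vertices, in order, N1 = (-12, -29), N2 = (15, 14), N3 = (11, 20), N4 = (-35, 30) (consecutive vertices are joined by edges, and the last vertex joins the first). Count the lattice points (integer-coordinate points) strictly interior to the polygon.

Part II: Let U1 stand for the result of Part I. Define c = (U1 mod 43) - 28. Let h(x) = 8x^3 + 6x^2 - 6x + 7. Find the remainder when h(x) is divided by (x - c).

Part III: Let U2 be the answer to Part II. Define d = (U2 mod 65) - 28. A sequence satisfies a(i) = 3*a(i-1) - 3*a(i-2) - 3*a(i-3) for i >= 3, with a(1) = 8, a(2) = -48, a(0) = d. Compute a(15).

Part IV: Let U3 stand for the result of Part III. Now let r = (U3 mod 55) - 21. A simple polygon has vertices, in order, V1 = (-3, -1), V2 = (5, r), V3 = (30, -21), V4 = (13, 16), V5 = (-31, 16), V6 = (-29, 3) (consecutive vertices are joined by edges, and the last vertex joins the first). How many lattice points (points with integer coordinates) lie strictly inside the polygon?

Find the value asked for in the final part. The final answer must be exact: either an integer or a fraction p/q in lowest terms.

Part I: cross terms: (-12*14 - 15*-29)=267, (15*20 - 11*14)=146, (11*30 - -35*20)=1030, (-35*-29 - -12*30)=1375; twice the area = |2818| = 2818; area = 1409; boundary points = 1 + 2 + 2 + 1 = 6; strictly interior points = area - boundary/2 + 1 = 1407; answer 1407
Part II: U1 = 1407; c = 3; remainder = value at the root: 8*(3)^3 + 6*(3)^2 - 6*(3)^1 + 7 = (216) + (54) + (-18) + (7) = 259; answer 259
Part III: U2 = 259; d = 36; a(3) = 3*(-48) - 3*(8) - 3*(36) = -276; iterating: a(3)=-276, a(4)=-708, a(5)=-1152, a(6)=-504, a(7)=4068, a(8)=17172, a(9)=40824, a(10)=58752, a(11)=2268, a(12)=-291924, a(13)=-1058832, a(14)=-2307528, a(15)=-2870316; answer -2870316
Part IV: U3 = -2870316; r = 3; cross terms: (-3*3 - 5*-1)=-4, (5*-21 - 30*3)=-195, (30*16 - 13*-21)=753, (13*16 - -31*16)=704, (-31*3 - -29*16)=371, (-29*-1 - -3*3)=38; twice the area = |1667| = 1667; area = 1667/2; boundary points = 4 + 1 + 1 + 44 + 1 + 2 = 53; strictly interior points = area - boundary/2 + 1 = 808; answer 808

808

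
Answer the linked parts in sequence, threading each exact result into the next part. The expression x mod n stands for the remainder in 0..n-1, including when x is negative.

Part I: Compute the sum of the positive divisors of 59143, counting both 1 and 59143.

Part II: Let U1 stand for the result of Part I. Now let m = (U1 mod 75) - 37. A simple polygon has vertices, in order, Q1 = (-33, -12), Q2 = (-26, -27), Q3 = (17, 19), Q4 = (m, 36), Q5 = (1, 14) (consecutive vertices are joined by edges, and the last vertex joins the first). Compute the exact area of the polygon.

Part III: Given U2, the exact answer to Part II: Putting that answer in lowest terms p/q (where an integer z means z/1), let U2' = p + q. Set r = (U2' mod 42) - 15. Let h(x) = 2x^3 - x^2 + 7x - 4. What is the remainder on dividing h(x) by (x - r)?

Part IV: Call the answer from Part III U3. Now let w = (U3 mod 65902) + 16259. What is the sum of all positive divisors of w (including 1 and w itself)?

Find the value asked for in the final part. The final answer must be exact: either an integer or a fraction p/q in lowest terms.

Part I: 59143 = 7^2 * 17 * 71; sigma = (1 + 7 + 49) * (1 + 17) * (1 + 71) = 57 * 18 * 72 = 73872; answer 73872
Part II: U1 = 73872; m = 35; cross terms: (-33*-27 - -26*-12)=579, (-26*19 - 17*-27)=-35, (17*36 - 35*19)=-53, (35*14 - 1*36)=454, (1*-12 - -33*14)=450; twice the area = |1395| = 1395; area = 1395/2; answer 1395/2
Part III: U2 = 1395/2; threaded value p + q = 1397; r = -4; remainder = value at the root: 2*(-4)^3 - 1*(-4)^2 + 7*(-4)^1 - 4 = (-128) + (-16) + (-28) + (-4) = -176; answer -176
Part IV: U3 = -176; w = 81985; 81985 = 5 * 19 * 863; sigma = (1 + 5) * (1 + 19) * (1 + 863) = 6 * 20 * 864 = 103680; answer 103680

103680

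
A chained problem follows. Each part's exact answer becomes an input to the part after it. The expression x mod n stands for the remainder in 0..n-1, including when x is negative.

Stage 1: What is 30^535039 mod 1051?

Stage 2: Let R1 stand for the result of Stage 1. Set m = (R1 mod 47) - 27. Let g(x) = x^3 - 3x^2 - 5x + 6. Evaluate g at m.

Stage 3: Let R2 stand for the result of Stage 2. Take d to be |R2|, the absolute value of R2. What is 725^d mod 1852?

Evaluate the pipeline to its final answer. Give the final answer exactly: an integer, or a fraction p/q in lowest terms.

621

Stage 1: squarings mod 1051: 30^1=30, 30^2=900, 30^4=730, 30^8=43, 30^16=798, 30^32=949, 30^64=945, 30^128=726, 30^256=525, 30^512=263, 30^1024=854, 30^2048=973, 30^4096=829, 30^8192=938, 30^16384=157, 30^32768=476, 30^65536=611, 30^131072=216, 30^262144=412, 30^524288=533; 30^535039 = 30^1 * 30^2 * 30^4 * 30^8 * 30^16 * 30^32 * 30^64 * 30^128 * 30^256 * 30^2048 * 30^8192 * 30^524288 = 945 (mod 1051); answer 945
Stage 2: R1 = 945; m = -22; 1*(-22)^3 - 3*(-22)^2 - 5*(-22)^1 + 6 = (-10648) + (-1452) + (110) + (6) = -11984; answer -11984
Stage 3: R2 = -11984; d = 11984; squarings mod 1852: 725^1=725, 725^2=1509, 725^4=973, 725^8=357, 725^16=1513, 725^32=97, 725^64=149, 725^128=1829, 725^256=529, 725^512=189, 725^1024=533, 725^2048=733, 725^4096=209, 725^8192=1085; 725^11984 = 725^16 * 725^64 * 725^128 * 725^512 * 725^1024 * 725^2048 * 725^8192 = 621 (mod 1852); answer 621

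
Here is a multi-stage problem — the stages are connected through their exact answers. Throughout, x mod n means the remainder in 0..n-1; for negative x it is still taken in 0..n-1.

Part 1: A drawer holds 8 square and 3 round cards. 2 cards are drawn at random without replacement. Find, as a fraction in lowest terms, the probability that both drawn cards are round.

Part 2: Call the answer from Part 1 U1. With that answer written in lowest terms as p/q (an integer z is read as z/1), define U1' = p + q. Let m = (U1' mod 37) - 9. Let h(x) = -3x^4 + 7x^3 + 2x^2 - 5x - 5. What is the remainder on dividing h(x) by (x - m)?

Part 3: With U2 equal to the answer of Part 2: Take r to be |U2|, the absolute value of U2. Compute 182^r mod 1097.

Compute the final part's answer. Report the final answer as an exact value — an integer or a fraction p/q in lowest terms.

746

Part 1: total draws C(11,2) = 55; favorable C(3,2) = 3; P = 3/55; answer 3/55
Part 2: U1 = 3/55; threaded value p + q = 58; m = 12; remainder = value at the root: -3*(12)^4 + 7*(12)^3 + 2*(12)^2 - 5*(12)^1 - 5 = (-62208) + (12096) + (288) + (-60) + (-5) = -49889; answer -49889
Part 3: U2 = -49889; r = 49889; squarings mod 1097: 182^1=182, 182^2=214, 182^4=819, 182^8=494, 182^16=502, 182^32=791, 182^64=391, 182^128=398, 182^256=436, 182^512=315, 182^1024=495, 182^2048=394, 182^4096=559, 182^8192=933, 182^16384=568, 182^32768=106; 182^49889 = 182^1 * 182^32 * 182^64 * 182^128 * 182^512 * 182^16384 * 182^32768 = 746 (mod 1097); answer 746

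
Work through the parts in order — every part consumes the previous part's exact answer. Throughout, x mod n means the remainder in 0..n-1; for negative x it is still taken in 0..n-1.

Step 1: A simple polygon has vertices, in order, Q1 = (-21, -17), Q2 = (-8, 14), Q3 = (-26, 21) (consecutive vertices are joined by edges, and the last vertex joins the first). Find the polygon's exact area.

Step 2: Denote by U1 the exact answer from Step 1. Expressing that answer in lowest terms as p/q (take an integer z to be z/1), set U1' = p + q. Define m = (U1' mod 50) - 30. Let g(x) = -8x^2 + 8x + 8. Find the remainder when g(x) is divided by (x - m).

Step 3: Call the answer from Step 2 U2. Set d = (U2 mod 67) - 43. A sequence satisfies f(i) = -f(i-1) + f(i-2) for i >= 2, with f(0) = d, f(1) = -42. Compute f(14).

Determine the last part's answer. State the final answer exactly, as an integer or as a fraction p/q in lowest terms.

Step 1: cross terms: (-21*14 - -8*-17)=-430, (-8*21 - -26*14)=196, (-26*-17 - -21*21)=883; twice the area = |649| = 649; area = 649/2; answer 649/2
Step 2: U1 = 649/2; threaded value p + q = 651; m = -29; remainder = value at the root: -8*(-29)^2 + 8*(-29)^1 + 8 = (-6728) + (-232) + (8) = -6952; answer -6952
Step 3: U2 = -6952; d = -27; f(2) = -1*(-42) + 1*(-27) = 15; iterating: f(2)=15, f(3)=-57, f(4)=72, f(5)=-129, f(6)=201, f(7)=-330, f(8)=531, f(9)=-861, f(10)=1392, f(11)=-2253, f(12)=3645, f(13)=-5898, f(14)=9543; answer 9543

9543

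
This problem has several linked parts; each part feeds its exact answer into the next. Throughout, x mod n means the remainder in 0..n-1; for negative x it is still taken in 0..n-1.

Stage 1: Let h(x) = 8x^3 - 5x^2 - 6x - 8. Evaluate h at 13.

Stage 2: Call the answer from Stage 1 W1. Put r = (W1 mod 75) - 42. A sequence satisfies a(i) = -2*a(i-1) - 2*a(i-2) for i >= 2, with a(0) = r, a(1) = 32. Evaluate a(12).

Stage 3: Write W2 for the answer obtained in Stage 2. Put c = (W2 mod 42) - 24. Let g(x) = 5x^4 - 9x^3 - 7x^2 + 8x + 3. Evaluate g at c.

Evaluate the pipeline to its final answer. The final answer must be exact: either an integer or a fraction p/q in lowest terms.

Stage 1: 8*(13)^3 - 5*(13)^2 - 6*(13)^1 - 8 = (17576) + (-845) + (-78) + (-8) = 16645; answer 16645
Stage 2: W1 = 16645; r = 28; a(2) = -2*(32) - 2*(28) = -120; iterating: a(2)=-120, a(3)=176, a(4)=-112, a(5)=-128, a(6)=480, a(7)=-704, a(8)=448, a(9)=512, a(10)=-1920, a(11)=2816, a(12)=-1792; answer -1792
Stage 3: W2 = -1792; c = -10; 5*(-10)^4 - 9*(-10)^3 - 7*(-10)^2 + 8*(-10)^1 + 3 = (50000) + (9000) + (-700) + (-80) + (3) = 58223; answer 58223

58223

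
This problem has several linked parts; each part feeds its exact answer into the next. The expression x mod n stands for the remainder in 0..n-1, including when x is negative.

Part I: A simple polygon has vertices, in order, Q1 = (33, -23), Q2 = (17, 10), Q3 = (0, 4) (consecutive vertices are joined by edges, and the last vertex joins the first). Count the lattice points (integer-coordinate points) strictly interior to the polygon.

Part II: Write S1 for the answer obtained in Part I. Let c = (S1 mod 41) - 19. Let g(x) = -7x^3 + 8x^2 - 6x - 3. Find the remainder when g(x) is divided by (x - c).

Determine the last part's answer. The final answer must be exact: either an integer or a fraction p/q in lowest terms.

Part I: cross terms: (33*10 - 17*-23)=721, (17*4 - 0*10)=68, (0*-23 - 33*4)=-132; twice the area = |657| = 657; area = 657/2; boundary points = 1 + 1 + 3 = 5; strictly interior points = area - boundary/2 + 1 = 327; answer 327
Part II: S1 = 327; c = 21; remainder = value at the root: -7*(21)^3 + 8*(21)^2 - 6*(21)^1 - 3 = (-64827) + (3528) + (-126) + (-3) = -61428; answer -61428

-61428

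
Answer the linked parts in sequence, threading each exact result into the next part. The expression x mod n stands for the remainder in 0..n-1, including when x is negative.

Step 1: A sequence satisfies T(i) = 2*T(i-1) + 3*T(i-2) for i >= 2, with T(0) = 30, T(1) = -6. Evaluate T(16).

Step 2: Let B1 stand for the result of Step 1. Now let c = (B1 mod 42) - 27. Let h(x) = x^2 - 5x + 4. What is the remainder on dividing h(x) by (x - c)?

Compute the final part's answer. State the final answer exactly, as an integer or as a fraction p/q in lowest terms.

Step 1: T(2) = 2*(-6) + 3*(30) = 78; iterating: T(2)=78, T(3)=138, T(4)=510, T(5)=1434, T(6)=4398, T(7)=13098, T(8)=39390, T(9)=118074, T(10)=354318, T(11)=1062858, T(12)=3188670, T(13)=9565914, T(14)=28697838, T(15)=86093418, T(16)=258280350; answer 258280350
Step 2: B1 = 258280350; c = -21; remainder = value at the root: 1*(-21)^2 - 5*(-21)^1 + 4 = (441) + (105) + (4) = 550; answer 550

550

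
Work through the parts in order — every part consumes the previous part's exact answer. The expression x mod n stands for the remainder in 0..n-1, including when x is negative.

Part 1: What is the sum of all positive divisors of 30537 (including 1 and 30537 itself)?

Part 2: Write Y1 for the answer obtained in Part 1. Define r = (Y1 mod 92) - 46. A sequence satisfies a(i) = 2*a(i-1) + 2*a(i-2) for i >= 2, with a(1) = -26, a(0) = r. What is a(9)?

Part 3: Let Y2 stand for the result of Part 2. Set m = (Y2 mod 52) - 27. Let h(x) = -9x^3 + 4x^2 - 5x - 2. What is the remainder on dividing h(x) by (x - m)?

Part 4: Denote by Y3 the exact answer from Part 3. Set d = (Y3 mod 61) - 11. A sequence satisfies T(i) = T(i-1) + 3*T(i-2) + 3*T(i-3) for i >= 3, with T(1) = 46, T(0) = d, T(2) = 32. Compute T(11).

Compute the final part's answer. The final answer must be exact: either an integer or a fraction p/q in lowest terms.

357839

Part 1: 30537 = 3^4 * 13 * 29; sigma = (1 + 3 + 9 + 27 + 81) * (1 + 13) * (1 + 29) = 121 * 14 * 30 = 50820; answer 50820
Part 2: Y1 = 50820; r = -10; a(2) = 2*(-26) + 2*(-10) = -72; iterating: a(2)=-72, a(3)=-196, a(4)=-536, a(5)=-1464, a(6)=-4000, a(7)=-10928, a(8)=-29856, a(9)=-81568; answer -81568
Part 3: Y2 = -81568; m = -7; remainder = value at the root: -9*(-7)^3 + 4*(-7)^2 - 5*(-7)^1 - 2 = (3087) + (196) + (35) + (-2) = 3316; answer 3316
Part 4: Y3 = 3316; d = 11; T(3) = 1*(32) + 3*(46) + 3*(11) = 203; iterating: T(3)=203, T(4)=437, T(5)=1142, T(6)=3062, T(7)=7799, T(8)=20411, T(9)=52994, T(10)=137624, T(11)=357839; answer 357839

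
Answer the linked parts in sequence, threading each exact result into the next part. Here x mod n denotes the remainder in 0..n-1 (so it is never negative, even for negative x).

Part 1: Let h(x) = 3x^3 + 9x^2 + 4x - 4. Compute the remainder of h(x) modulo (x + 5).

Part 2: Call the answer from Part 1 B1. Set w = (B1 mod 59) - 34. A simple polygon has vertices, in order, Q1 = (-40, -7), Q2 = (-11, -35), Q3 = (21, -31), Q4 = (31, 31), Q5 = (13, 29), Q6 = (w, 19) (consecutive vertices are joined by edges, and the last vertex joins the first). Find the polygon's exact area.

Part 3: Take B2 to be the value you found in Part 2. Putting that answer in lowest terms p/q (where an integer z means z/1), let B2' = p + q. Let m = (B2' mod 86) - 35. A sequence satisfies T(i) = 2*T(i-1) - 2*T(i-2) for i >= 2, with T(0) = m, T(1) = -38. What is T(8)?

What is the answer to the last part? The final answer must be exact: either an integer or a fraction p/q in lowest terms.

Part 1: remainder = value at the root: 3*(-5)^3 + 9*(-5)^2 + 4*(-5)^1 - 4 = (-375) + (225) + (-20) + (-4) = -174; answer -174
Part 2: B1 = -174; w = -31; cross terms: (-40*-35 - -11*-7)=1323, (-11*-31 - 21*-35)=1076, (21*31 - 31*-31)=1612, (31*29 - 13*31)=496, (13*19 - -31*29)=1146, (-31*-7 - -40*19)=977; twice the area = |6630| = 6630; area = 3315; answer 3315
Part 3: B2 = 3315; threaded value p + q = 3316; m = 13; T(2) = 2*(-38) - 2*(13) = -102; iterating: T(2)=-102, T(3)=-128, T(4)=-52, T(5)=152, T(6)=408, T(7)=512, T(8)=208; answer 208

208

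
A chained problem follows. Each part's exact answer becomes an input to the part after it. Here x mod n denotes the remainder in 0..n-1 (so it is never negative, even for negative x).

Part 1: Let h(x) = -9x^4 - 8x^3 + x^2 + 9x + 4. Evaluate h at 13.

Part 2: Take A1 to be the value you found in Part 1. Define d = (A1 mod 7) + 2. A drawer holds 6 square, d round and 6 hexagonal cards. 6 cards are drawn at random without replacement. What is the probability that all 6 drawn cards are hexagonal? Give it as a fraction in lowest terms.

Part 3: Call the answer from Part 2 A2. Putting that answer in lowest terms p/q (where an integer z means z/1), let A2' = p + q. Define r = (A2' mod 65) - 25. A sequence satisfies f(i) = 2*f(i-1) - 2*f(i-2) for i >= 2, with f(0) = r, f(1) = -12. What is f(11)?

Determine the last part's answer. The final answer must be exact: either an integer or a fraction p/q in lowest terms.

320

Part 1: -9*(13)^4 - 8*(13)^3 + 1*(13)^2 + 9*(13)^1 + 4 = (-257049) + (-17576) + (169) + (117) + (4) = -274335; answer -274335
Part 2: A1 = -274335; d = 4; total draws C(16,6) = 8008; favorable C(6,6) = 1; P = 1/8008; answer 1/8008
Part 3: A2 = 1/8008; threaded value p + q = 8009; r = -11; f(2) = 2*(-12) - 2*(-11) = -2; iterating: f(2)=-2, f(3)=20, f(4)=44, f(5)=48, f(6)=8, f(7)=-80, f(8)=-176, f(9)=-192, f(10)=-32, f(11)=320; answer 320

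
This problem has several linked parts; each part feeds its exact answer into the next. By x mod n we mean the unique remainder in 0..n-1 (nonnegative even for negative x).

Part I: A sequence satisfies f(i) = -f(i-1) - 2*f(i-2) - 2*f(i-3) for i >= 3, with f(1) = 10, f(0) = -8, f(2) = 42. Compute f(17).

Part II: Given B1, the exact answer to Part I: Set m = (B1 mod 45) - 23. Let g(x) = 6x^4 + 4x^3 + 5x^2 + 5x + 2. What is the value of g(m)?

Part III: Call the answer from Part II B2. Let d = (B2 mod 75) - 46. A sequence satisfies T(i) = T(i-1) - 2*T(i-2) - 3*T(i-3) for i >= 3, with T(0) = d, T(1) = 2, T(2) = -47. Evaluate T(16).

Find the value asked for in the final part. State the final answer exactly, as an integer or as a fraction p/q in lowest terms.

Part I: f(3) = -1*(42) - 2*(10) - 2*(-8) = -46; iterating: f(3)=-46, f(4)=-58, f(5)=66, f(6)=142, f(7)=-158, f(8)=-258, f(9)=290, f(10)=542, f(11)=-606, f(12)=-1058, f(13)=1186, f(14)=2142, f(15)=-2398, f(16)=-4258, f(17)=4770; answer 4770
Part II: B1 = 4770; m = -23; 6*(-23)^4 + 4*(-23)^3 + 5*(-23)^2 + 5*(-23)^1 + 2 = (1679046) + (-48668) + (2645) + (-115) + (2) = 1632910; answer 1632910
Part III: B2 = 1632910; d = -36; T(3) = 1*(-47) - 2*(2) - 3*(-36) = 57; iterating: T(3)=57, T(4)=145, T(5)=172, T(6)=-289, T(7)=-1068, T(8)=-1006, T(9)=1997, T(10)=7213, T(11)=6237, T(12)=-14180, T(13)=-48293, T(14)=-38644, T(15)=100482, T(16)=322649; answer 322649

322649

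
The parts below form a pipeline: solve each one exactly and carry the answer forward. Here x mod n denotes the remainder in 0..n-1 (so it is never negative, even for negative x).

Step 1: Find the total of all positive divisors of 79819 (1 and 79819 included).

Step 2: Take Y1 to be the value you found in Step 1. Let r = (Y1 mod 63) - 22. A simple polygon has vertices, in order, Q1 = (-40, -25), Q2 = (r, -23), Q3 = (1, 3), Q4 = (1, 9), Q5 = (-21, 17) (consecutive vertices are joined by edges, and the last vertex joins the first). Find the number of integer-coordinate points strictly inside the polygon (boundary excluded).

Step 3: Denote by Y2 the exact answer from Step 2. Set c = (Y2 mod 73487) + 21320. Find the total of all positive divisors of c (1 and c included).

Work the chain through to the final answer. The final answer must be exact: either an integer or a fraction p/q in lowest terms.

23042

Step 1: 79819 = 19 * 4201; sigma = (1 + 19) * (1 + 4201) = 20 * 4202 = 84040; answer 84040
Step 2: Y1 = 84040; r = 39; cross terms: (-40*-23 - 39*-25)=1895, (39*3 - 1*-23)=140, (1*9 - 1*3)=6, (1*17 - -21*9)=206, (-21*-25 - -40*17)=1205; twice the area = |3452| = 3452; area = 1726; boundary points = 1 + 2 + 6 + 2 + 1 = 12; strictly interior points = area - boundary/2 + 1 = 1721; answer 1721
Step 3: Y2 = 1721; c = 23041; 23041 is prime, so its only divisors are 1 and 23041; sigma = 1 + 23041 = 23042; answer 23042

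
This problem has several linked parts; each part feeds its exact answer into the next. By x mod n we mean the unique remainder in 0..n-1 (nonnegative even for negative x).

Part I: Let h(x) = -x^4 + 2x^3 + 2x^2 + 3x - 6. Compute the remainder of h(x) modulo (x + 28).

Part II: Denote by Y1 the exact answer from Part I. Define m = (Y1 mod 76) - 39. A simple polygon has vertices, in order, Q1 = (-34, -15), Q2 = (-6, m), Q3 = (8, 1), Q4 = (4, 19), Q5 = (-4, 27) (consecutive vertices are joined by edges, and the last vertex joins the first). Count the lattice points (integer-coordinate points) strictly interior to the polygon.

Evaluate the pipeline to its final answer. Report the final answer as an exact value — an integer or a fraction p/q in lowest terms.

1123

Part I: remainder = value at the root: -1*(-28)^4 + 2*(-28)^3 + 2*(-28)^2 + 3*(-28)^1 - 6 = (-614656) + (-43904) + (1568) + (-84) + (-6) = -657082; answer -657082
Part II: Y1 = -657082; m = -25; cross terms: (-34*-25 - -6*-15)=760, (-6*1 - 8*-25)=194, (8*19 - 4*1)=148, (4*27 - -4*19)=184, (-4*-15 - -34*27)=978; twice the area = |2264| = 2264; area = 1132; boundary points = 2 + 2 + 2 + 8 + 6 = 20; strictly interior points = area - boundary/2 + 1 = 1123; answer 1123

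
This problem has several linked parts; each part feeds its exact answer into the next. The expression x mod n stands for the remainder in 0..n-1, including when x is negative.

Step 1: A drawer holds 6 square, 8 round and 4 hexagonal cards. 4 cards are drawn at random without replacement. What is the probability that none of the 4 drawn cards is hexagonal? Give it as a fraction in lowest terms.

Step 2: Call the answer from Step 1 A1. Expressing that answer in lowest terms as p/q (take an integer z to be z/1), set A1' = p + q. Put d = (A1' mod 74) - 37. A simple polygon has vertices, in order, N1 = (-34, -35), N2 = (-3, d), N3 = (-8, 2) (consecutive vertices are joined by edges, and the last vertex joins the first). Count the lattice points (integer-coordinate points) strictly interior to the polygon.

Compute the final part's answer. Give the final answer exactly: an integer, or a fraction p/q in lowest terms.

Step 1: total draws C(18,4) = 3060; favorable C(14,4) = 1001; P = 1001/3060; answer 1001/3060
Step 2: A1 = 1001/3060; threaded value p + q = 4061; d = 28; cross terms: (-34*28 - -3*-35)=-1057, (-3*2 - -8*28)=218, (-8*-35 - -34*2)=348; twice the area = |-491| = 491; area = 491/2; boundary points = 1 + 1 + 1 = 3; strictly interior points = area - boundary/2 + 1 = 245; answer 245

245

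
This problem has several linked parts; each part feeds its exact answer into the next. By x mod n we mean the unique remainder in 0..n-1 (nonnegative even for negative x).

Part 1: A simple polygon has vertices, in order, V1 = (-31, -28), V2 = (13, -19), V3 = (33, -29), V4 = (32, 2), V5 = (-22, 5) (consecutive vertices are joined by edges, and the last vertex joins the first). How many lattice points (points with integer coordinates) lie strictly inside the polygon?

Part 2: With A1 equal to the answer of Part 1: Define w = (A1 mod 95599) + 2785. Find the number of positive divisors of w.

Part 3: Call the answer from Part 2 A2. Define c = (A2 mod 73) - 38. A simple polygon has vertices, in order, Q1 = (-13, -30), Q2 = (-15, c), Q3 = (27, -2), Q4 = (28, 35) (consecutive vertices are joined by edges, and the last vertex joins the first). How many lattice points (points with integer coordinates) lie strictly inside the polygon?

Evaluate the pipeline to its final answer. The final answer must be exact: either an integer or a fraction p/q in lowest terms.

Part 1: cross terms: (-31*-19 - 13*-28)=953, (13*-29 - 33*-19)=250, (33*2 - 32*-29)=994, (32*5 - -22*2)=204, (-22*-28 - -31*5)=771; twice the area = |3172| = 3172; area = 1586; boundary points = 1 + 10 + 1 + 3 + 3 = 18; strictly interior points = area - boundary/2 + 1 = 1578; answer 1578
Part 2: A1 = 1578; w = 4363; 4363 is prime, so its only divisors are 1 and 4363; count = 2; answer 2
Part 3: A2 = 2; c = -36; cross terms: (-13*-36 - -15*-30)=18, (-15*-2 - 27*-36)=1002, (27*35 - 28*-2)=1001, (28*-30 - -13*35)=-385; twice the area = |1636| = 1636; area = 818; boundary points = 2 + 2 + 1 + 1 = 6; strictly interior points = area - boundary/2 + 1 = 816; answer 816

816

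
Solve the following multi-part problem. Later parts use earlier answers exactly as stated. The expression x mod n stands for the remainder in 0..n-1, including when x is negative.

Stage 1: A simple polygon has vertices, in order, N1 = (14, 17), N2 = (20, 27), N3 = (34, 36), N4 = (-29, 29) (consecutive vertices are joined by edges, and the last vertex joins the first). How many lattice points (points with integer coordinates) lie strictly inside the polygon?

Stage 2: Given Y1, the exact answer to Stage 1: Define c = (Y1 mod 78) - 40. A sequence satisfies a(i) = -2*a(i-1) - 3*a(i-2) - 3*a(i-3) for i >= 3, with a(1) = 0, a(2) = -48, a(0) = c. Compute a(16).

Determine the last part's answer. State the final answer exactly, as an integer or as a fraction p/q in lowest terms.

-6420

Stage 1: cross terms: (14*27 - 20*17)=38, (20*36 - 34*27)=-198, (34*29 - -29*36)=2030, (-29*17 - 14*29)=-899; twice the area = |971| = 971; area = 971/2; boundary points = 2 + 1 + 7 + 1 = 11; strictly interior points = area - boundary/2 + 1 = 481; answer 481
Stage 2: Y1 = 481; c = -27; a(3) = -2*(-48) - 3*(0) - 3*(-27) = 177; iterating: a(3)=177, a(4)=-210, a(5)=33, a(6)=33, a(7)=465, a(8)=-1128, a(9)=762, a(10)=465, a(11)=168, a(12)=-4017, a(13)=6135, a(14)=-723, a(15)=-4908, a(16)=-6420; answer -6420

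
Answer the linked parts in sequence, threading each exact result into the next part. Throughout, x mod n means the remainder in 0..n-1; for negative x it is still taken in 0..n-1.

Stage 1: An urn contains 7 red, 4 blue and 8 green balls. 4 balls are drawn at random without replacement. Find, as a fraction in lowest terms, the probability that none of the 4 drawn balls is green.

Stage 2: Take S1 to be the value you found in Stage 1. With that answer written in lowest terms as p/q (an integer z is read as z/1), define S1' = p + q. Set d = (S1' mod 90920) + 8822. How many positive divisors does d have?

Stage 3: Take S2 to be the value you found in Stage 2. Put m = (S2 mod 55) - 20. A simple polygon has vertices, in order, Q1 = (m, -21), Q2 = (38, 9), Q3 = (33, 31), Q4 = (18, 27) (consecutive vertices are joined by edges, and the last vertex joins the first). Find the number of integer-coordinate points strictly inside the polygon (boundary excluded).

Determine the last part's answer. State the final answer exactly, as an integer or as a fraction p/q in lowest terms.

957

Stage 1: total draws C(19,4) = 3876; favorable C(11,4) = 330; P = 55/646; answer 55/646
Stage 2: S1 = 55/646; threaded value p + q = 701; d = 9523; 9523 = 89 * 107; number of divisors = (1+1) * (1+1) = 4; answer 4
Stage 3: S2 = 4; m = -16; cross terms: (-16*9 - 38*-21)=654, (38*31 - 33*9)=881, (33*27 - 18*31)=333, (18*-21 - -16*27)=54; twice the area = |1922| = 1922; area = 961; boundary points = 6 + 1 + 1 + 2 = 10; strictly interior points = area - boundary/2 + 1 = 957; answer 957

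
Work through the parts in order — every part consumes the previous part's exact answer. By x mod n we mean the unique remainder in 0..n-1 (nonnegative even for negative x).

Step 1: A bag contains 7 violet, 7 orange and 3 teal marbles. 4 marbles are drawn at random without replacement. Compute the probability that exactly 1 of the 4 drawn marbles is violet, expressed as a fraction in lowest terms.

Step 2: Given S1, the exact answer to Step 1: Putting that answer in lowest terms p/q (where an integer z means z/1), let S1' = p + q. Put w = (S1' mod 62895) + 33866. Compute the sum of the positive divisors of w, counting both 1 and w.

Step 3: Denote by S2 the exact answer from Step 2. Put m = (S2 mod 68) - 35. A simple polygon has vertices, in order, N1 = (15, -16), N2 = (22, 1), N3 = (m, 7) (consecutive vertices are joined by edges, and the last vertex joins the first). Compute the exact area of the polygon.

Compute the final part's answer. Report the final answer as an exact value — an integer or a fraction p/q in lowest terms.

569/2

Step 1: total draws C(17,4) = 2380; favorable C(7,1)*C(10,3) = 840; P = 6/17; answer 6/17
Step 2: S1 = 6/17; threaded value p + q = 23; w = 33889; 33889 is prime, so its only divisors are 1 and 33889; sigma = 1 + 33889 = 33890; answer 33890
Step 3: S2 = 33890; m = -9; cross terms: (15*1 - 22*-16)=367, (22*7 - -9*1)=163, (-9*-16 - 15*7)=39; twice the area = |569| = 569; area = 569/2; answer 569/2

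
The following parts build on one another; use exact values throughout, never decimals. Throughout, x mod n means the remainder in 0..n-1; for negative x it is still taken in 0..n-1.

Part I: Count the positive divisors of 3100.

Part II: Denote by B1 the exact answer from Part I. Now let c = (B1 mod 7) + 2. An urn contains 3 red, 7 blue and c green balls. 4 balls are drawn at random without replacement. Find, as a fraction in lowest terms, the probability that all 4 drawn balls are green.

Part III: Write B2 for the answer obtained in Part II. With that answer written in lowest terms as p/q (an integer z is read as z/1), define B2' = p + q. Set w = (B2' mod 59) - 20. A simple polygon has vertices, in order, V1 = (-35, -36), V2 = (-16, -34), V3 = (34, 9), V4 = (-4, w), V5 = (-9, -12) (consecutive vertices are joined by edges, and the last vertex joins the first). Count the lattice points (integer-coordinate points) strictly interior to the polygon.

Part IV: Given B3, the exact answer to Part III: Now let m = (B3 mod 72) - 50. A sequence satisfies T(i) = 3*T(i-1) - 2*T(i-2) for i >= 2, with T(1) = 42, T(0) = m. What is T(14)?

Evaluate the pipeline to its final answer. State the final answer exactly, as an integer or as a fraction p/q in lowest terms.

Part I: 3100 = 2^2 * 5^2 * 31; number of divisors = (2+1) * (2+1) * (1+1) = 18; answer 18
Part II: B1 = 18; c = 6; total draws C(16,4) = 1820; favorable C(6,4) = 15; P = 3/364; answer 3/364
Part III: B2 = 3/364; threaded value p + q = 367; w = -7; cross terms: (-35*-34 - -16*-36)=614, (-16*9 - 34*-34)=1012, (34*-7 - -4*9)=-202, (-4*-12 - -9*-7)=-15, (-9*-36 - -35*-12)=-96; twice the area = |1313| = 1313; area = 1313/2; boundary points = 1 + 1 + 2 + 5 + 2 = 11; strictly interior points = area - boundary/2 + 1 = 652; answer 652
Part IV: B3 = 652; m = -46; T(2) = 3*(42) - 2*(-46) = 218; iterating: T(2)=218, T(3)=570, T(4)=1274, T(5)=2682, T(6)=5498, T(7)=11130, T(8)=22394, T(9)=44922, T(10)=89978, T(11)=180090, T(12)=360314, T(13)=720762, T(14)=1441658; answer 1441658

1441658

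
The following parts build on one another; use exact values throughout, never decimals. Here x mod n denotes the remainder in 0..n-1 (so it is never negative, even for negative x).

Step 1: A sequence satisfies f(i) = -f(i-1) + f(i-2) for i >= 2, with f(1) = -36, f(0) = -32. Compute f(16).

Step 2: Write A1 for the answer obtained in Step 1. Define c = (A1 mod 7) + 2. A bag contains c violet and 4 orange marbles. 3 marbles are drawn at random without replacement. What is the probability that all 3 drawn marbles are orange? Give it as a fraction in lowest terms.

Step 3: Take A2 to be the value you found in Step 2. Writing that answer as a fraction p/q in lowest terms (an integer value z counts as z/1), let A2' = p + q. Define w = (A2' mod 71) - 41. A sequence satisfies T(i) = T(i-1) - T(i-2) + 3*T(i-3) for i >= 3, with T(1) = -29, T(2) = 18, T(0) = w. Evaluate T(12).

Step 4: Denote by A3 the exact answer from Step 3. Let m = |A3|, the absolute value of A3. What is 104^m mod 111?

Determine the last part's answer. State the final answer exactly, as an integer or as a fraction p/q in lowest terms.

Step 1: f(2) = -1*(-36) + 1*(-32) = 4; iterating: f(2)=4, f(3)=-40, f(4)=44, f(5)=-84, f(6)=128, f(7)=-212, f(8)=340, f(9)=-552, f(10)=892, f(11)=-1444, f(12)=2336, f(13)=-3780, f(14)=6116, f(15)=-9896, f(16)=16012; answer 16012
Step 2: A1 = 16012; c = 5; total draws C(9,3) = 84; favorable C(4,3) = 4; P = 1/21; answer 1/21
Step 3: A2 = 1/21; threaded value p + q = 22; w = -19; T(3) = 1*(18) - 1*(-29) + 3*(-19) = -10; iterating: T(3)=-10, T(4)=-115, T(5)=-51, T(6)=34, T(7)=-260, T(8)=-447, T(9)=-85, T(10)=-418, T(11)=-1674, T(12)=-1511; answer -1511
Step 4: A3 = -1511; m = 1511; squarings mod 111: 104^1=104, 104^2=49, 104^4=70, 104^8=16, 104^16=34, 104^32=46, 104^64=7, 104^128=49, 104^256=70, 104^512=16, 104^1024=34; 104^1511 = 104^1 * 104^2 * 104^4 * 104^32 * 104^64 * 104^128 * 104^256 * 104^1024 = 95 (mod 111); answer 95

95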